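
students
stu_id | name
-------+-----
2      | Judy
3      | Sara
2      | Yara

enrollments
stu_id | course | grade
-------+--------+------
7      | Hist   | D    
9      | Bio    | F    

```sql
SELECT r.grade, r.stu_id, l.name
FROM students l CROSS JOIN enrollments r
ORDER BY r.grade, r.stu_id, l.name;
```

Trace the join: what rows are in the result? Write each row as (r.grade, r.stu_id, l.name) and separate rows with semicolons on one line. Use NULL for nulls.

(D, 7, Judy); (D, 7, Sara); (D, 7, Yara); (F, 9, Judy); (F, 9, Sara); (F, 9, Yara)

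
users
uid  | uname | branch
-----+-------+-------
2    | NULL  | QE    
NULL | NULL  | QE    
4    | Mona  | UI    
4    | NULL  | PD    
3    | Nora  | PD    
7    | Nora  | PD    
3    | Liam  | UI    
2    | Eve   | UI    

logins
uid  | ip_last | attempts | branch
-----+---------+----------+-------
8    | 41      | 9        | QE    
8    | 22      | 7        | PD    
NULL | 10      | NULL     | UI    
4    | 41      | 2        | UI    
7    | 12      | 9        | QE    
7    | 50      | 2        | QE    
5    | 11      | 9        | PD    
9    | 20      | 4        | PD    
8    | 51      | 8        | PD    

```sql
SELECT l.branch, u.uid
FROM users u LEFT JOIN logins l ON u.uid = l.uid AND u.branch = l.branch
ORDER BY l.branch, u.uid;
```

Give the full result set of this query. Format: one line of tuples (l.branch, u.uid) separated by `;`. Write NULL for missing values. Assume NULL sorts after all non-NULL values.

LEFT JOIN keeps every row from `users`; unmatched rows get NULL for `logins`'s columns.
Matching on u.uid = l.uid AND u.branch = l.branch. A NULL in a compared column never satisfies the condition.
Matched pairs: 1; unmatched u rows kept: 7.

(UI, 4); (NULL, 2); (NULL, 2); (NULL, 3); (NULL, 3); (NULL, 4); (NULL, 7); (NULL, NULL)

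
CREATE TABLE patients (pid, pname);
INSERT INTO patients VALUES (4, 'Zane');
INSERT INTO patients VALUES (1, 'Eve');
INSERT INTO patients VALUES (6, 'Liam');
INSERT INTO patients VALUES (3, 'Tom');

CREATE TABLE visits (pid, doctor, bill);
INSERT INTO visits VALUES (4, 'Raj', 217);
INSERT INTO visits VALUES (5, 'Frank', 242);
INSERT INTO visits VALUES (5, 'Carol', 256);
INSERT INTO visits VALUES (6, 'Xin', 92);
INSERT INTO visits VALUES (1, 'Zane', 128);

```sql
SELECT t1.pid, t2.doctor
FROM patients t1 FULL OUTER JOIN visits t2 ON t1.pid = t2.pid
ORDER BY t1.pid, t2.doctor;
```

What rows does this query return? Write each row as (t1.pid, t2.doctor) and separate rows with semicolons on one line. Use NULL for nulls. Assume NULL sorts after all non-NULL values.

(1, Zane); (3, NULL); (4, Raj); (6, Xin); (NULL, Carol); (NULL, Frank)

FULL OUTER JOIN keeps every row from both sides; unmatched rows get NULL for the other side's columns.
Matching on t1.pid = t2.pid.
- pid=4: 1 matching t2 row(s), so 1 row(s) emitted.
- pid=1: 1 matching t2 row(s), so 1 row(s) emitted.
- pid=6: 1 matching t2 row(s), so 1 row(s) emitted.
- pid=3: no t2 row matches, row kept with t2 columns NULL.
- 2 t2 row(s) had no t1 match → kept, t1 columns NULL.
After projecting and ordering:
t1.pid | t2.doctor
1 | Zane
3 | NULL
4 | Raj
6 | Xin
NULL | Carol
NULL | Frank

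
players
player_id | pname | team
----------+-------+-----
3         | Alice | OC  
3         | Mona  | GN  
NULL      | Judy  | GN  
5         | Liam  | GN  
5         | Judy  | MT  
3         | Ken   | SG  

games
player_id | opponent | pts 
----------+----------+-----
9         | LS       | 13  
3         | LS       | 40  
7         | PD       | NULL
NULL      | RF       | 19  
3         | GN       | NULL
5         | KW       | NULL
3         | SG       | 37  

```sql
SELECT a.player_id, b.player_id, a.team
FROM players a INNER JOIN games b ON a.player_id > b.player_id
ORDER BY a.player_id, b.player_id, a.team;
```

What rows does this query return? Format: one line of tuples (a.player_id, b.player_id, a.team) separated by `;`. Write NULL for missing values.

INNER JOIN keeps only pairs where the ON condition holds.
Matching on a.player_id > b.player_id. A NULL in a compared column never satisfies the condition.
- player_id=3: no matching b row, dropped.
- player_id=3: no matching b row, dropped.
- player_id=NULL: no matching b row, dropped.
- player_id=5: 3 matching b row(s), so 3 row(s) emitted.
- player_id=5: 3 matching b row(s), so 3 row(s) emitted.
- player_id=3: no matching b row, dropped.
After projecting and ordering:
a.player_id | b.player_id | a.team
5 | 3 | GN
5 | 3 | GN
5 | 3 | GN
5 | 3 | MT
5 | 3 | MT
5 | 3 | MT

(5, 3, GN); (5, 3, GN); (5, 3, GN); (5, 3, MT); (5, 3, MT); (5, 3, MT)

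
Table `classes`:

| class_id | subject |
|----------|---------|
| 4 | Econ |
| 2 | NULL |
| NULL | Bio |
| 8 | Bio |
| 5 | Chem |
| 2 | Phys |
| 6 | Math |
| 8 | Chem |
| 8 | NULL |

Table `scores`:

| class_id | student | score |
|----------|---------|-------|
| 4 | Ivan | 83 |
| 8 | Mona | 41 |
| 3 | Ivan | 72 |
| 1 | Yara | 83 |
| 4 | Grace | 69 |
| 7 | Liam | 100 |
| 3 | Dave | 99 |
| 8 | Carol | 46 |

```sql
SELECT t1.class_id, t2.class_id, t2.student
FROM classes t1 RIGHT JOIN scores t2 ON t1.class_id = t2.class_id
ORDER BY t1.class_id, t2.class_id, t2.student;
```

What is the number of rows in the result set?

12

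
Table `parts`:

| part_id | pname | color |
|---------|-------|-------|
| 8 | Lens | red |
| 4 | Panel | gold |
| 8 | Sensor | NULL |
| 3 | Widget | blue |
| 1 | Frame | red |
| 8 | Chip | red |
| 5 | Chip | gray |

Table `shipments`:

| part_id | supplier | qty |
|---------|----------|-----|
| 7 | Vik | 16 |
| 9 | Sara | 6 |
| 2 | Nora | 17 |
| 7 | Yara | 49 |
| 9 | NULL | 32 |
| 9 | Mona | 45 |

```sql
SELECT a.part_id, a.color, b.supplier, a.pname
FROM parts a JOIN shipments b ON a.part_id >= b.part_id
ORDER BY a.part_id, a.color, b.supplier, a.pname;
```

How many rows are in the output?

INNER JOIN keeps only pairs where the ON condition holds.
Matching on a.part_id >= b.part_id.
Matched pairs: 12.
Total: 12 rows.

12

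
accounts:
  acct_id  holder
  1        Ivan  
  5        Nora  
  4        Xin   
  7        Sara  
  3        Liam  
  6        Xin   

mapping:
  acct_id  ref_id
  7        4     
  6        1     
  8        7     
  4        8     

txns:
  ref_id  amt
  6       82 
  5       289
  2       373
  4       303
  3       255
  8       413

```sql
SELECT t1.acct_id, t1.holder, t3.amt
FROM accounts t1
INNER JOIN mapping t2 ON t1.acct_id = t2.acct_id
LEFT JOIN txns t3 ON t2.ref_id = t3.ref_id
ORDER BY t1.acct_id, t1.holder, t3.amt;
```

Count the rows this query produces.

3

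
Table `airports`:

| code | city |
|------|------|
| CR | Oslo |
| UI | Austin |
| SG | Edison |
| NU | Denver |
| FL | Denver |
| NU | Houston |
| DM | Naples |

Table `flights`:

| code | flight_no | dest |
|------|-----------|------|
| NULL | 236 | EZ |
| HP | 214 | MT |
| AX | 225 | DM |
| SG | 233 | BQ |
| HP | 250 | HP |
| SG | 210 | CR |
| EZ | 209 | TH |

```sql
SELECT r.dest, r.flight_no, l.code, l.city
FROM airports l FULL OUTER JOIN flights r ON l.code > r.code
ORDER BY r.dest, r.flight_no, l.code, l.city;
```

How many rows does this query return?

FULL OUTER JOIN keeps every row from both sides; unmatched rows get NULL for the other side's columns.
Matching on l.code > r.code. A NULL in a compared column never satisfies the condition.
- l (code=CR) pairs with 1 row(s) of r.
- l (code=UI) pairs with 6 row(s) of r.
- l (code=SG) pairs with 4 row(s) of r.
- l (code=NU) pairs with 4 row(s) of r.
- l (code=FL) pairs with 2 row(s) of r.
- l (code=NU) pairs with 4 row(s) of r.
- l (code=DM) pairs with 1 row(s) of r.
- plus 1 unmatched r row(s), each kept with NULL l columns.
Total: 22 matched + 1 padded = 23 rows.

23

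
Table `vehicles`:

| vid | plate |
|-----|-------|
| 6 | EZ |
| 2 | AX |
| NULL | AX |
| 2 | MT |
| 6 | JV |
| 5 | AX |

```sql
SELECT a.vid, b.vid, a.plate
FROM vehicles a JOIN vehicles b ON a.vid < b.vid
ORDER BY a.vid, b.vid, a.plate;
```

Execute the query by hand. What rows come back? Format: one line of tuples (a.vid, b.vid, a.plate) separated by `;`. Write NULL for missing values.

INNER JOIN keeps only pairs where the ON condition holds.
Matching on a.vid < b.vid. A NULL in a compared column never satisfies the condition.
Matched pairs: 8.

(2, 5, AX); (2, 5, MT); (2, 6, AX); (2, 6, AX); (2, 6, MT); (2, 6, MT); (5, 6, AX); (5, 6, AX)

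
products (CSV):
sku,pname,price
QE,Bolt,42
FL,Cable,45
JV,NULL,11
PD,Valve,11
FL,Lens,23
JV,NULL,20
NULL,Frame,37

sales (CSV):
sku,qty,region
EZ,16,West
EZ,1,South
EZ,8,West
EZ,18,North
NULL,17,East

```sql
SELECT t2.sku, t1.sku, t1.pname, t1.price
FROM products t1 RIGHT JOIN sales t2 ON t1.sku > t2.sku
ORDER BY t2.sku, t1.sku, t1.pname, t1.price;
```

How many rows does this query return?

25

RIGHT JOIN keeps every row from `sales`; unmatched rows get NULL for `products`'s columns.
Matching on t1.sku > t2.sku. A NULL in a compared column never satisfies the condition.
Matched pairs: 24; unmatched t2 rows kept: 1.
Total: 24 matched + 1 padded = 25 rows.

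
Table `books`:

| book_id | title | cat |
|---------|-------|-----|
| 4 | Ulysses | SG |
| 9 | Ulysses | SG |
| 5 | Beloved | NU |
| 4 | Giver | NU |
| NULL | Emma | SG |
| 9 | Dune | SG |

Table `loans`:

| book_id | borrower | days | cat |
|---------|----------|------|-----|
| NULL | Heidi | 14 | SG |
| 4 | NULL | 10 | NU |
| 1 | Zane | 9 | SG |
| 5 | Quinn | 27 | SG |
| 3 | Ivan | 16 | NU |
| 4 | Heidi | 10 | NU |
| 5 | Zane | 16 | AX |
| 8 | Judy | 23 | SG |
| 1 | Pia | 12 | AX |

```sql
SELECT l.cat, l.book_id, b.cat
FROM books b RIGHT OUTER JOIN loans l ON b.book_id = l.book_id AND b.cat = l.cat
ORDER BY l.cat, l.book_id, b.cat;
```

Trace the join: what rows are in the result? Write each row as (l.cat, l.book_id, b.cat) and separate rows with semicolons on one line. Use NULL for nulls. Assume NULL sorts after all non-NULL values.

(AX, 1, NULL); (AX, 5, NULL); (NU, 3, NULL); (NU, 4, NU); (NU, 4, NU); (SG, 1, NULL); (SG, 5, NULL); (SG, 8, NULL); (SG, NULL, NULL)

RIGHT JOIN keeps every row from `loans`; unmatched rows get NULL for `books`'s columns.
Matching on b.book_id = l.book_id AND b.cat = l.cat. A NULL in a compared column never satisfies the condition.
- b[0] book_id=4, cat=SG → no match.
- b[1] book_id=9, cat=SG → no match.
- b[2] book_id=5, cat=NU → no match.
- b[3] book_id=4, cat=NU → 2 match(es) in l → 2 row(s).
- b[4] book_id=NULL, cat=SG → no match.
- b[5] book_id=9, cat=SG → no match.
- plus 7 unmatched l row(s), each kept with NULL b columns.
After projecting and ordering:
l.cat | l.book_id | b.cat
AX | 1 | NULL
AX | 5 | NULL
NU | 3 | NULL
NU | 4 | NU
NU | 4 | NU
SG | 1 | NULL
SG | 5 | NULL
SG | 8 | NULL
SG | NULL | NULL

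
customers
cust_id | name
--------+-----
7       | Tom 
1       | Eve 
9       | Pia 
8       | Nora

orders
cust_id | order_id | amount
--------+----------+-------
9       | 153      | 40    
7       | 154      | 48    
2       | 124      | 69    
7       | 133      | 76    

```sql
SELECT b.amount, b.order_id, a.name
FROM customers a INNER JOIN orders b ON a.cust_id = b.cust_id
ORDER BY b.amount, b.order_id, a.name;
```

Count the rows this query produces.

INNER JOIN keeps only pairs where the ON condition holds.
Matching on a.cust_id = b.cust_id.
- a row (cust_id=7): matches 2 b row(s) → 2 output row(s).
- a row (cust_id=1): no match → dropped.
- a row (cust_id=9): matches 1 b row(s) → 1 output row(s).
- a row (cust_id=8): no match → dropped.
Total: 3 rows.

3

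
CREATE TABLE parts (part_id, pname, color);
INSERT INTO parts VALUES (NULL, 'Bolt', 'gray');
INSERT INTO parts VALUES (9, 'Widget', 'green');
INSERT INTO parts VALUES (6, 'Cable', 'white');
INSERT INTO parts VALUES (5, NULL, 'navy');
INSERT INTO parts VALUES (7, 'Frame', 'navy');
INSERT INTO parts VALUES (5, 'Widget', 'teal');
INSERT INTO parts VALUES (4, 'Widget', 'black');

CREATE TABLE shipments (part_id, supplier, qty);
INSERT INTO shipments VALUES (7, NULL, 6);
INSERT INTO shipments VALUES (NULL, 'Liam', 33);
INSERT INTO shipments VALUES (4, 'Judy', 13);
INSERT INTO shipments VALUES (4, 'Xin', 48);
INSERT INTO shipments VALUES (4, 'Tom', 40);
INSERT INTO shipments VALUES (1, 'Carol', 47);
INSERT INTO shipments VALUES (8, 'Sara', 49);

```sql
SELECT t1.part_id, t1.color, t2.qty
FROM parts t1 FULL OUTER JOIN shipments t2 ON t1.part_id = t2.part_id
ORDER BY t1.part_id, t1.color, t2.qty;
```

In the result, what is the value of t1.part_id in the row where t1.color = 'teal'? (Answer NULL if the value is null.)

5

FULL OUTER JOIN keeps every row from both sides; unmatched rows get NULL for the other side's columns.
Matching on t1.part_id = t2.part_id. A NULL in a compared column never satisfies the condition.
- t1[0] part_id=NULL → no match; kept with NULLs on the t2 side.
- t1[1] part_id=9 → no match; kept with NULLs on the t2 side.
- t1[2] part_id=6 → no match; kept with NULLs on the t2 side.
- t1[3] part_id=5 → no match; kept with NULLs on the t2 side.
- t1[4] part_id=7 → 1 match(es) in t2 → 1 row(s).
- t1[5] part_id=5 → no match; kept with NULLs on the t2 side.
- t1[6] part_id=4 → 3 match(es) in t2 → 3 row(s).
- 3 row(s) from t2 found no t1 partner → padded with NULL.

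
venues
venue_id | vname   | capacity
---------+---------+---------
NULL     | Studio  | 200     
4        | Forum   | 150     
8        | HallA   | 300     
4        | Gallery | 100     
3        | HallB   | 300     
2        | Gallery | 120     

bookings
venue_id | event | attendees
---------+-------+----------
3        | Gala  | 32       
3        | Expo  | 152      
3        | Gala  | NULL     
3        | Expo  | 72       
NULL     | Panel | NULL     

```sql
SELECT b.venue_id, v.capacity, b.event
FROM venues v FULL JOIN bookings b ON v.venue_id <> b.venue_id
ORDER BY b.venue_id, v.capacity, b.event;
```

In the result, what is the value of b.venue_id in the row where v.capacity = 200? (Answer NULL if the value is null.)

NULL

FULL OUTER JOIN keeps every row from both sides; unmatched rows get NULL for the other side's columns.
Matching on v.venue_id <> b.venue_id. A NULL in a compared column never satisfies the condition.
- v row (venue_id=NULL): no match → kept, b columns NULL.
- v row (venue_id=4): matches 4 b row(s) → 4 output row(s).
- v row (venue_id=8): matches 4 b row(s) → 4 output row(s).
- v row (venue_id=4): matches 4 b row(s) → 4 output row(s).
- v row (venue_id=3): no match → kept, b columns NULL.
- v row (venue_id=2): matches 4 b row(s) → 4 output row(s).
- 1 b row(s) had no v match → kept, v columns NULL.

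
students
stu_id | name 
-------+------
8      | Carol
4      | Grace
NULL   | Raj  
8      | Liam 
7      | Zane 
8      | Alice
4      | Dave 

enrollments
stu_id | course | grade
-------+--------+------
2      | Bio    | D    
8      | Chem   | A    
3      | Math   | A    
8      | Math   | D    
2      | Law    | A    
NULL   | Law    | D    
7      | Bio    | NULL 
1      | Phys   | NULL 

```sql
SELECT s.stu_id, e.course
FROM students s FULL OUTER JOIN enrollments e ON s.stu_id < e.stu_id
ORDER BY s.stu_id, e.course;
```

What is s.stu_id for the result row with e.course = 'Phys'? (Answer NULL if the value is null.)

NULL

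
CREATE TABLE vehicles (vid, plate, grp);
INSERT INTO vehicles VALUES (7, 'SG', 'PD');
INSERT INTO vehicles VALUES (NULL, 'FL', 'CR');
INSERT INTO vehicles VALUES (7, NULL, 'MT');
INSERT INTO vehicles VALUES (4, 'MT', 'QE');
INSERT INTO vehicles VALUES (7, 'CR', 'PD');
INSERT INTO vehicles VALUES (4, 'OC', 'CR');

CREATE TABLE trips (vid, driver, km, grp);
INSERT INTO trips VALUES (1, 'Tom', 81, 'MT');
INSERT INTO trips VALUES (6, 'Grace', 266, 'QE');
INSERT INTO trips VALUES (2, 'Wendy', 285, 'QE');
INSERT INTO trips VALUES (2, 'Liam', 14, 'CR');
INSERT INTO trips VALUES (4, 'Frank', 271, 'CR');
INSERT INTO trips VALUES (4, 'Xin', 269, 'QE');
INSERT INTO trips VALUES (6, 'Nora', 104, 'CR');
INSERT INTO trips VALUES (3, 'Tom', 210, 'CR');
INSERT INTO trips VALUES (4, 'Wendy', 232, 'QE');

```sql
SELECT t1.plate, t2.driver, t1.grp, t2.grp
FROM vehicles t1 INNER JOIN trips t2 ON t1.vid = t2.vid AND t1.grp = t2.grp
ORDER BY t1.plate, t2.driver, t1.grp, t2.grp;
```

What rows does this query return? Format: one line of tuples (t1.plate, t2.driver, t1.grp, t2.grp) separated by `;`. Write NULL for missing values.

INNER JOIN keeps only pairs where the ON condition holds.
Matching on t1.vid = t2.vid AND t1.grp = t2.grp. A NULL in a compared column never satisfies the condition.
- vid=7, grp=PD: no matching t2 row, dropped.
- vid=NULL, grp=CR: no matching t2 row, dropped.
- vid=7, grp=MT: no matching t2 row, dropped.
- vid=4, grp=QE: 2 matching t2 row(s), so 2 row(s) emitted.
- vid=7, grp=PD: no matching t2 row, dropped.
- vid=4, grp=CR: 1 matching t2 row(s), so 1 row(s) emitted.
After projecting and ordering:
t1.plate | t2.driver | t1.grp | t2.grp
MT | Wendy | QE | QE
MT | Xin | QE | QE
OC | Frank | CR | CR

(MT, Wendy, QE, QE); (MT, Xin, QE, QE); (OC, Frank, CR, CR)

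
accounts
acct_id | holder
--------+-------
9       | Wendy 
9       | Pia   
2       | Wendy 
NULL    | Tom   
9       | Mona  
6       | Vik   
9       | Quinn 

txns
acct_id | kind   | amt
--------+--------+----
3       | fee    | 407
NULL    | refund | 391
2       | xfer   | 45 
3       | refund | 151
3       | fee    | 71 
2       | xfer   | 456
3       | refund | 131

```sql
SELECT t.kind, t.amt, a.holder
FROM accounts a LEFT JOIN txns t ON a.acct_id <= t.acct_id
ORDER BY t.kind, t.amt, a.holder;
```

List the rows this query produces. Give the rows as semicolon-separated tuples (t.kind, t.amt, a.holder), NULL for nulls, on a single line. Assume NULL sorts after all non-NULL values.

LEFT JOIN keeps every row from `accounts`; unmatched rows get NULL for `txns`'s columns.
Matching on a.acct_id <= t.acct_id. A NULL in a compared column never satisfies the condition.
Matched pairs: 6; unmatched a rows kept: 6.

(fee, 71, Wendy); (fee, 407, Wendy); (refund, 131, Wendy); (refund, 151, Wendy); (xfer, 45, Wendy); (xfer, 456, Wendy); (NULL, NULL, Mona); (NULL, NULL, Pia); (NULL, NULL, Quinn); (NULL, NULL, Tom); (NULL, NULL, Vik); (NULL, NULL, Wendy)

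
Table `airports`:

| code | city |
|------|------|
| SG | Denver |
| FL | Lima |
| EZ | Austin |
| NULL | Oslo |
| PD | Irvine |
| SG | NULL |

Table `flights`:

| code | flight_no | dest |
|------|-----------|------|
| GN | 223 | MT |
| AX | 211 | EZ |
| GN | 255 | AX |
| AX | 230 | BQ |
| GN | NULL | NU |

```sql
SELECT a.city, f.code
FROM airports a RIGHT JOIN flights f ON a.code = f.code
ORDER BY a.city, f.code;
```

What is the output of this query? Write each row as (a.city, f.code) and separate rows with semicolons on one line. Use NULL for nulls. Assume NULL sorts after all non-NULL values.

(NULL, AX); (NULL, AX); (NULL, GN); (NULL, GN); (NULL, GN)

RIGHT JOIN keeps every row from `flights`; unmatched rows get NULL for `airports`'s columns.
Matching on a.code = f.code. A NULL in a compared column never satisfies the condition.
- a (code=SG) has no partner in f.
- a (code=FL) has no partner in f.
- a (code=EZ) has no partner in f.
- a (code=NULL) has no partner in f.
- a (code=PD) has no partner in f.
- a (code=SG) has no partner in f.
- 5 f row(s) had no a match → kept, a columns NULL.
After projecting and ordering:
a.city | f.code
NULL | AX
NULL | AX
NULL | GN
NULL | GN
NULL | GN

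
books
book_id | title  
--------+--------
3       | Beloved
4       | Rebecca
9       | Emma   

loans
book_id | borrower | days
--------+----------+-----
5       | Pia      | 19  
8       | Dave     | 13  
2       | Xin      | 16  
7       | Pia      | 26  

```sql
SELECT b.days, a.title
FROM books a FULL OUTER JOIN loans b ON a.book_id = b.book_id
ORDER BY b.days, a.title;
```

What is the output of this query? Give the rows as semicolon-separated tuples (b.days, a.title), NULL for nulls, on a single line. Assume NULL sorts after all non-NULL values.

FULL OUTER JOIN keeps every row from both sides; unmatched rows get NULL for the other side's columns.
Matching on a.book_id = b.book_id.
- a[0] book_id=3 → no match; kept with NULLs on the b side.
- a[1] book_id=4 → no match; kept with NULLs on the b side.
- a[2] book_id=9 → no match; kept with NULLs on the b side.
- 4 row(s) from b found no a partner → padded with NULL.
After projecting and ordering:
b.days | a.title
13 | NULL
16 | NULL
19 | NULL
26 | NULL
NULL | Beloved
NULL | Emma
NULL | Rebecca

(13, NULL); (16, NULL); (19, NULL); (26, NULL); (NULL, Beloved); (NULL, Emma); (NULL, Rebecca)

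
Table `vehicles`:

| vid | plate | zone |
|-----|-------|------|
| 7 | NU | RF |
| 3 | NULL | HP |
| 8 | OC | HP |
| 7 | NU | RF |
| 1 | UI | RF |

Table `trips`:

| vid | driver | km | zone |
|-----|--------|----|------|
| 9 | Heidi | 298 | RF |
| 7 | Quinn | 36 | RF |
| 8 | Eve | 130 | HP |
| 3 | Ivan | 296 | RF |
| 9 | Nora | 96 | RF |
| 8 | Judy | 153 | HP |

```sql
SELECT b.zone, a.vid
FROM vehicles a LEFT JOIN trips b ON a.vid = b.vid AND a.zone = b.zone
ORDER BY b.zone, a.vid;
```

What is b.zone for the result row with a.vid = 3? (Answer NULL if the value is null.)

LEFT JOIN keeps every row from `vehicles`; unmatched rows get NULL for `trips`'s columns.
Matching on a.vid = b.vid AND a.zone = b.zone.
- a row (vid=7, zone=RF): matches 1 b row(s) → 1 output row(s).
- a row (vid=3, zone=HP): no match → kept, b columns NULL.
- a row (vid=8, zone=HP): matches 2 b row(s) → 2 output row(s).
- a row (vid=7, zone=RF): matches 1 b row(s) → 1 output row(s).
- a row (vid=1, zone=RF): no match → kept, b columns NULL.

NULL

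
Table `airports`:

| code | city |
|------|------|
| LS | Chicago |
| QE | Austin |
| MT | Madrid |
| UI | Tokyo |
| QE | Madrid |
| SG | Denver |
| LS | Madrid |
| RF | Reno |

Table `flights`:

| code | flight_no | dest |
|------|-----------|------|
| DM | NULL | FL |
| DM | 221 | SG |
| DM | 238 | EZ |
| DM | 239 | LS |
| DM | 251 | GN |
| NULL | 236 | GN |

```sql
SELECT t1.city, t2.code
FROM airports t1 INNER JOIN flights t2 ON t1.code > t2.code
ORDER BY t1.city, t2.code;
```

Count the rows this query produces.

40

INNER JOIN keeps only pairs where the ON condition holds.
Matching on t1.code > t2.code. A NULL in a compared column never satisfies the condition.
- t1[0] code=LS → 5 match(es) in t2 → 5 row(s).
- t1[1] code=QE → 5 match(es) in t2 → 5 row(s).
- t1[2] code=MT → 5 match(es) in t2 → 5 row(s).
- t1[3] code=UI → 5 match(es) in t2 → 5 row(s).
- t1[4] code=QE → 5 match(es) in t2 → 5 row(s).
- t1[5] code=SG → 5 match(es) in t2 → 5 row(s).
- t1[6] code=LS → 5 match(es) in t2 → 5 row(s).
- t1[7] code=RF → 5 match(es) in t2 → 5 row(s).
Total: 40 rows.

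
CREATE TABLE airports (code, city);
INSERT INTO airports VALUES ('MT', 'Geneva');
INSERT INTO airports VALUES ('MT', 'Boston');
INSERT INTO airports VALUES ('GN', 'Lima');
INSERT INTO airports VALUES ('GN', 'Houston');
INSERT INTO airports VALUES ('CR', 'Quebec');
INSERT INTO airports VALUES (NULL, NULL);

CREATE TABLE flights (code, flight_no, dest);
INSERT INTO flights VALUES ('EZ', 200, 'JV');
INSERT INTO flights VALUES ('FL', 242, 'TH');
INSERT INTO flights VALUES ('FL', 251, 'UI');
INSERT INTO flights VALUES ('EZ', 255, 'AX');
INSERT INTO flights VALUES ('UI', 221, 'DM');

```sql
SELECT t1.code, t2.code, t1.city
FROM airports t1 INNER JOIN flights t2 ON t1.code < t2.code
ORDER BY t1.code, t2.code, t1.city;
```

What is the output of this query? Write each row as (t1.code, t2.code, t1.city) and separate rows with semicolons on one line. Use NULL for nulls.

(CR, EZ, Quebec); (CR, EZ, Quebec); (CR, FL, Quebec); (CR, FL, Quebec); (CR, UI, Quebec); (GN, UI, Houston); (GN, UI, Lima); (MT, UI, Boston); (MT, UI, Geneva)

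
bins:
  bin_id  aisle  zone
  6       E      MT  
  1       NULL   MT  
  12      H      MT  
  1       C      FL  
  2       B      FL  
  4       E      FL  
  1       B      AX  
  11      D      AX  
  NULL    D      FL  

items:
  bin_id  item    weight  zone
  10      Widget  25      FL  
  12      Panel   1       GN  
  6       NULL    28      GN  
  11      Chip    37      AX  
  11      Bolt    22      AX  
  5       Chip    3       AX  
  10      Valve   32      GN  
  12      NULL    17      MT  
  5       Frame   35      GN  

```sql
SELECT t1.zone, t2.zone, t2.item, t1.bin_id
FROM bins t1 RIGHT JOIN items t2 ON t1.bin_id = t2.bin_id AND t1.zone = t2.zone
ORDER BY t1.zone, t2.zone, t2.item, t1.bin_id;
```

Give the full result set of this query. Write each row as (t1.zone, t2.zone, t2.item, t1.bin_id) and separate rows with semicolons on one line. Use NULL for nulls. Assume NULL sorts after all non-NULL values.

RIGHT JOIN keeps every row from `items`; unmatched rows get NULL for `bins`'s columns.
Matching on t1.bin_id = t2.bin_id AND t1.zone = t2.zone. A NULL in a compared column never satisfies the condition.
Matched pairs: 3; unmatched t2 rows kept: 6.

(AX, AX, Bolt, 11); (AX, AX, Chip, 11); (MT, MT, NULL, 12); (NULL, AX, Chip, NULL); (NULL, FL, Widget, NULL); (NULL, GN, Frame, NULL); (NULL, GN, Panel, NULL); (NULL, GN, Valve, NULL); (NULL, GN, NULL, NULL)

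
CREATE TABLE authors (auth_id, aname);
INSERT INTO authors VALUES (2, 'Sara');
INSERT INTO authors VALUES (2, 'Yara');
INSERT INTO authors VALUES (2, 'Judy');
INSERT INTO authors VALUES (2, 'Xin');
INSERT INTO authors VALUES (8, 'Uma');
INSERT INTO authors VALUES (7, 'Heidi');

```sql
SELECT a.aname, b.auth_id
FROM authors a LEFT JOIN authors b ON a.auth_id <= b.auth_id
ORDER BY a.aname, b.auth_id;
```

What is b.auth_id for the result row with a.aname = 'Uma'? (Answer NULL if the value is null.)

8

LEFT JOIN keeps every row from `authors a`; unmatched rows get NULL for `authors b`'s columns.
Matching on a.auth_id <= b.auth_id.
- a row (auth_id=2): matches 6 b row(s) → 6 output row(s).
- a row (auth_id=2): matches 6 b row(s) → 6 output row(s).
- a row (auth_id=2): matches 6 b row(s) → 6 output row(s).
- a row (auth_id=2): matches 6 b row(s) → 6 output row(s).
- a row (auth_id=8): matches 1 b row(s) → 1 output row(s).
- a row (auth_id=7): matches 2 b row(s) → 2 output row(s).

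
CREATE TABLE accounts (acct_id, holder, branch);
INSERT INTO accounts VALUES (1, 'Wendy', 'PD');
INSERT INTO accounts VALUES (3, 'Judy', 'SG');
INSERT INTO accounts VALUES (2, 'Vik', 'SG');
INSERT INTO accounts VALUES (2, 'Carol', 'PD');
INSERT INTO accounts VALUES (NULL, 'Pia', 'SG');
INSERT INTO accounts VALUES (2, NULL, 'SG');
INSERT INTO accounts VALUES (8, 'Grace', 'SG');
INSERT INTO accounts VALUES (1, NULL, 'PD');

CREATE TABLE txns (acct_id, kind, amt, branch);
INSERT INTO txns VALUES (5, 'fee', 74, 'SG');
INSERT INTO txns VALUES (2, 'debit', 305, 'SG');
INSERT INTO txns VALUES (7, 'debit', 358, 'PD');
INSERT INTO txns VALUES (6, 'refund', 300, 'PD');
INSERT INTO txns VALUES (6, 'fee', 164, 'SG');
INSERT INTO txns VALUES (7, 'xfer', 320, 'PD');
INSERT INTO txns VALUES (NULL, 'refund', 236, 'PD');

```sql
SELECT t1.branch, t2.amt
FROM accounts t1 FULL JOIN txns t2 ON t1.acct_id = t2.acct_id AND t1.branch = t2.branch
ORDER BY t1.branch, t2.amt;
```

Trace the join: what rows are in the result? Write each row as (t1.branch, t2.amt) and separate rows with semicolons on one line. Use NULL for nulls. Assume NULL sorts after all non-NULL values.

FULL OUTER JOIN keeps every row from both sides; unmatched rows get NULL for the other side's columns.
Matching on t1.acct_id = t2.acct_id AND t1.branch = t2.branch. A NULL in a compared column never satisfies the condition.
Matched pairs: 2; unmatched t1 rows kept: 6; unmatched t2 rows kept: 6.

(PD, NULL); (PD, NULL); (PD, NULL); (SG, 305); (SG, 305); (SG, NULL); (SG, NULL); (SG, NULL); (NULL, 74); (NULL, 164); (NULL, 236); (NULL, 300); (NULL, 320); (NULL, 358)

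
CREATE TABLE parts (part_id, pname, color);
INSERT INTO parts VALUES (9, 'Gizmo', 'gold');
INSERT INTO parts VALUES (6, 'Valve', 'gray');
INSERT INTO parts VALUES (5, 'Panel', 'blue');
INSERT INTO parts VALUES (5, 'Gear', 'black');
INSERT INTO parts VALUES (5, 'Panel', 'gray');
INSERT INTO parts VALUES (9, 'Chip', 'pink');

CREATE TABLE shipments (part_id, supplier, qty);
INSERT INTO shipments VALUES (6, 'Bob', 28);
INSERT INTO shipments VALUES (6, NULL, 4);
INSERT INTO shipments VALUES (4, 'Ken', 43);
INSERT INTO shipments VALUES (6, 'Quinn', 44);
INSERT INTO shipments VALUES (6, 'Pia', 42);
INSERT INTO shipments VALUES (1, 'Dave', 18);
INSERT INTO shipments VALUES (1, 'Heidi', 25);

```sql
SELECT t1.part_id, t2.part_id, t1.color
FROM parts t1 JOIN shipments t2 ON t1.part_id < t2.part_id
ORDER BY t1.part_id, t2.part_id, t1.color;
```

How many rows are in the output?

INNER JOIN keeps only pairs where the ON condition holds.
Matching on t1.part_id < t2.part_id.
- t1 (part_id=9) has no partner → excluded.
- t1 (part_id=6) has no partner → excluded.
- t1 (part_id=5) pairs with 4 row(s) of t2.
- t1 (part_id=5) pairs with 4 row(s) of t2.
- t1 (part_id=5) pairs with 4 row(s) of t2.
- t1 (part_id=9) has no partner → excluded.
Total: 12 rows.

12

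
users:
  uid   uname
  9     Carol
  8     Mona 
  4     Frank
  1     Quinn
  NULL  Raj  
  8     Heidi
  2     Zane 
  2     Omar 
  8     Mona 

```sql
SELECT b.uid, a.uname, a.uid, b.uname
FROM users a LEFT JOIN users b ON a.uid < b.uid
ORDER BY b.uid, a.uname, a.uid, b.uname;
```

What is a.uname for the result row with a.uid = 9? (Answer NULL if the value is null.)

LEFT JOIN keeps every row from `users a`; unmatched rows get NULL for `users b`'s columns.
Matching on a.uid < b.uid. A NULL in a compared column never satisfies the condition.
- uid=9: no b row matches, row kept with b columns NULL.
- uid=8: 1 matching b row(s), so 1 row(s) emitted.
- uid=4: 4 matching b row(s), so 4 row(s) emitted.
- uid=1: 7 matching b row(s), so 7 row(s) emitted.
- uid=NULL: no b row matches, row kept with b columns NULL.
- uid=8: 1 matching b row(s), so 1 row(s) emitted.
- uid=2: 5 matching b row(s), so 5 row(s) emitted.
- uid=2: 5 matching b row(s), so 5 row(s) emitted.
- uid=8: 1 matching b row(s), so 1 row(s) emitted.

Carol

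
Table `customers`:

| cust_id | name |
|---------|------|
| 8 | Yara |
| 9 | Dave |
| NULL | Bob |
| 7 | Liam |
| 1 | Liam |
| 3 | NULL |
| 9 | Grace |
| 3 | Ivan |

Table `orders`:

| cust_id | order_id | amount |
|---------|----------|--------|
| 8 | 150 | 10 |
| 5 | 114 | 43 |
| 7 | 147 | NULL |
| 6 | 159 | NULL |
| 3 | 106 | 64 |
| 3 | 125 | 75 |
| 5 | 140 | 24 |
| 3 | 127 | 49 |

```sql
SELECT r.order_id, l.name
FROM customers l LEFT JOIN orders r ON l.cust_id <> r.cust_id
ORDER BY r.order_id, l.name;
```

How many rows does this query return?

49

LEFT JOIN keeps every row from `customers`; unmatched rows get NULL for `orders`'s columns.
Matching on l.cust_id <> r.cust_id. A NULL in a compared column never satisfies the condition.
- l row (cust_id=8): matches 7 r row(s) → 7 output row(s).
- l row (cust_id=9): matches 8 r row(s) → 8 output row(s).
- l row (cust_id=NULL): no match → kept, r columns NULL.
- l row (cust_id=7): matches 7 r row(s) → 7 output row(s).
- l row (cust_id=1): matches 8 r row(s) → 8 output row(s).
- l row (cust_id=3): matches 5 r row(s) → 5 output row(s).
- l row (cust_id=9): matches 8 r row(s) → 8 output row(s).
- l row (cust_id=3): matches 5 r row(s) → 5 output row(s).
Total: 48 matched + 1 padded = 49 rows.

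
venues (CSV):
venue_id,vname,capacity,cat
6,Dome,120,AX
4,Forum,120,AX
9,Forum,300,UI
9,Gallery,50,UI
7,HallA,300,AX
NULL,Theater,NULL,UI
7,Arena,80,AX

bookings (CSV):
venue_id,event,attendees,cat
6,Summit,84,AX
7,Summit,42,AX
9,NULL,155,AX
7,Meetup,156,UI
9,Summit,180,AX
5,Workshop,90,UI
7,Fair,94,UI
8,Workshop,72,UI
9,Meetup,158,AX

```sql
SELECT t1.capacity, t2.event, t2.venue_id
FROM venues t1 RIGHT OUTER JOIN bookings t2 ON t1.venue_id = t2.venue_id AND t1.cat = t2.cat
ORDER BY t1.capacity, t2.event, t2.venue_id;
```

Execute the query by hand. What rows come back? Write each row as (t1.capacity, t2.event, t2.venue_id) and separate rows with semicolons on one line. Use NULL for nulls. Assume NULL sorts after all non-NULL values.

RIGHT JOIN keeps every row from `bookings`; unmatched rows get NULL for `venues`'s columns.
Matching on t1.venue_id = t2.venue_id AND t1.cat = t2.cat. A NULL in a compared column never satisfies the condition.
Matched pairs: 3; unmatched t2 rows kept: 7.

(80, Summit, 7); (120, Summit, 6); (300, Summit, 7); (NULL, Fair, 7); (NULL, Meetup, 7); (NULL, Meetup, 9); (NULL, Summit, 9); (NULL, Workshop, 5); (NULL, Workshop, 8); (NULL, NULL, 9)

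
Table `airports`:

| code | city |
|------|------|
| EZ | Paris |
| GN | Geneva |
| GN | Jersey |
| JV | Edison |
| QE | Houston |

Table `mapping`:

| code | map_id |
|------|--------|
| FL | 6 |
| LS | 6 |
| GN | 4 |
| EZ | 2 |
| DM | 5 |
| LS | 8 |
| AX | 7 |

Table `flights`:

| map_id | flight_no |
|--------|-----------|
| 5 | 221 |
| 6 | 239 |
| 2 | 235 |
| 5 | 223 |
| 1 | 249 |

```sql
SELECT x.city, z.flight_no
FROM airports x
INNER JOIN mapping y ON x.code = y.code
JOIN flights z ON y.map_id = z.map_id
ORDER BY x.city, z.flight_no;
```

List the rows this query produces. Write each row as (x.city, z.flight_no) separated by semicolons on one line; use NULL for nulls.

Joins associate left-to-right: airports INNER JOIN mapping on code gives 3 intermediate row(s).
Then INNER JOIN `flights z` on map_id: keep only rows whose y.map_id appears in z.

(Paris, 235)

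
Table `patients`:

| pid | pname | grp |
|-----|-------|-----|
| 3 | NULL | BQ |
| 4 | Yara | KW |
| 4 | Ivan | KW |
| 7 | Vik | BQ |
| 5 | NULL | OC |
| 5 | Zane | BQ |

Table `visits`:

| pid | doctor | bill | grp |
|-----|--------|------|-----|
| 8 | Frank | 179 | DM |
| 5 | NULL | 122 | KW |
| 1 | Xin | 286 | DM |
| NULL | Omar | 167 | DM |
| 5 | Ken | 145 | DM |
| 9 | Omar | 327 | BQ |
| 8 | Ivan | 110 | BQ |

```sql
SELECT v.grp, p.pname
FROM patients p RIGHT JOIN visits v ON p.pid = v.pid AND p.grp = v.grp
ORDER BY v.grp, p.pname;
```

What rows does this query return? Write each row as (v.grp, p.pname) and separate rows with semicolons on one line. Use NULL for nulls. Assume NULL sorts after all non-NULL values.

(BQ, NULL); (BQ, NULL); (DM, NULL); (DM, NULL); (DM, NULL); (DM, NULL); (KW, NULL)

RIGHT JOIN keeps every row from `visits`; unmatched rows get NULL for `patients`'s columns.
Matching on p.pid = v.pid AND p.grp = v.grp. A NULL in a compared column never satisfies the condition.
- p (pid=3, grp=BQ) has no partner in v.
- p (pid=4, grp=KW) has no partner in v.
- p (pid=4, grp=KW) has no partner in v.
- p (pid=7, grp=BQ) has no partner in v.
- p (pid=5, grp=OC) has no partner in v.
- p (pid=5, grp=BQ) has no partner in v.
- 7 v row(s) had no p match → kept, p columns NULL.
After projecting and ordering:
v.grp | p.pname
BQ | NULL
BQ | NULL
DM | NULL
DM | NULL
DM | NULL
DM | NULL
KW | NULL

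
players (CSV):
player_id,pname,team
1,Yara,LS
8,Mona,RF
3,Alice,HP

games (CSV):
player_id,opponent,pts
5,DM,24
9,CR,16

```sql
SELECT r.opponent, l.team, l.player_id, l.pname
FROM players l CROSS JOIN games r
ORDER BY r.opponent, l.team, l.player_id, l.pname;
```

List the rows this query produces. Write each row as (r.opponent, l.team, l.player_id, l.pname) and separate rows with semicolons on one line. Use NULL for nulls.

(CR, HP, 3, Alice); (CR, LS, 1, Yara); (CR, RF, 8, Mona); (DM, HP, 3, Alice); (DM, LS, 1, Yara); (DM, RF, 8, Mona)

CROSS JOIN pairs every row of `players` with every row of `games`: 3 × 2 = 6 rows.
After projecting and ordering:
r.opponent | l.team | l.player_id | l.pname
CR | HP | 3 | Alice
CR | LS | 1 | Yara
CR | RF | 8 | Mona
DM | HP | 3 | Alice
DM | LS | 1 | Yara
DM | RF | 8 | Mona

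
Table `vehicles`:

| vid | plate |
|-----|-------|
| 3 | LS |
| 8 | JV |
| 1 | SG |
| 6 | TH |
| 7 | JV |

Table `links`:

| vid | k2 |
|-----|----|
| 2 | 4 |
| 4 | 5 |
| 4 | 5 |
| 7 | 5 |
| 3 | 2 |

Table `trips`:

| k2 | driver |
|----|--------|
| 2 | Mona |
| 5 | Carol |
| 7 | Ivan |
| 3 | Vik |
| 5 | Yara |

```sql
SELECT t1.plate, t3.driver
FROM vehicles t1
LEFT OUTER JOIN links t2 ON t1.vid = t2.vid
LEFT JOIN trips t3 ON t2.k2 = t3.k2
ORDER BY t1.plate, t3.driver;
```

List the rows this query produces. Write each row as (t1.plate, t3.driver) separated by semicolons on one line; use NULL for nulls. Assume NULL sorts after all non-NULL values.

Joins associate left-to-right: vehicles LEFT JOIN links on vid gives 5 intermediate row(s).
Then LEFT JOIN `trips t3` on k2: each of those 5 rows is kept; rows whose t2.k2 has no match in t3 get NULL for t3's columns.

(JV, Carol); (JV, Yara); (JV, NULL); (LS, Mona); (SG, NULL); (TH, NULL)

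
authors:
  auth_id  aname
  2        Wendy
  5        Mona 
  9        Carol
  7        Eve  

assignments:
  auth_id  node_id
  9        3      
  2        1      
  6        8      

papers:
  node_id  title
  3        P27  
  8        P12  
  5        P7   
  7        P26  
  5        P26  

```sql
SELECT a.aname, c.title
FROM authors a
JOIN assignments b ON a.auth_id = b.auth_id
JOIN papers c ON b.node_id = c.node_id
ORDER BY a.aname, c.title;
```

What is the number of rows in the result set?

Evaluate left to right. First `authors a INNER JOIN assignments b` on auth_id: 2 row(s).
Then INNER JOIN `papers c` on node_id: keep only rows whose b.node_id appears in c.
Result: 1 row(s).

1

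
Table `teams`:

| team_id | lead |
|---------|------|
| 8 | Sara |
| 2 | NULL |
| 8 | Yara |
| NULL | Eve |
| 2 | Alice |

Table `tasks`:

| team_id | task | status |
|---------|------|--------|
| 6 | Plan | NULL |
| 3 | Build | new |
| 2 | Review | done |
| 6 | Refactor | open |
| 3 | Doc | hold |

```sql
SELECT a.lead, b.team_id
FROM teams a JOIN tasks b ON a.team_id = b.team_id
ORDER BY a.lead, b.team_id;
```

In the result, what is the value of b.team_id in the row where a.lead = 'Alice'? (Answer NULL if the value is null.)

INNER JOIN keeps only pairs where the ON condition holds.
Matching on a.team_id = b.team_id. A NULL in a compared column never satisfies the condition.
- a[0] team_id=8 → no match; dropped.
- a[1] team_id=2 → 1 match(es) in b → 1 row(s).
- a[2] team_id=8 → no match; dropped.
- a[3] team_id=NULL → no match; dropped.
- a[4] team_id=2 → 1 match(es) in b → 1 row(s).

2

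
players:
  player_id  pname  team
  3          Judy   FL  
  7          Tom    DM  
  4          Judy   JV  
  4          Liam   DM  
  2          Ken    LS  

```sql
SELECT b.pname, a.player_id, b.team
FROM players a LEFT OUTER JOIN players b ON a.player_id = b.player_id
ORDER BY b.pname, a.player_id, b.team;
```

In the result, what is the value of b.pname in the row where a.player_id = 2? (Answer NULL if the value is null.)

Ken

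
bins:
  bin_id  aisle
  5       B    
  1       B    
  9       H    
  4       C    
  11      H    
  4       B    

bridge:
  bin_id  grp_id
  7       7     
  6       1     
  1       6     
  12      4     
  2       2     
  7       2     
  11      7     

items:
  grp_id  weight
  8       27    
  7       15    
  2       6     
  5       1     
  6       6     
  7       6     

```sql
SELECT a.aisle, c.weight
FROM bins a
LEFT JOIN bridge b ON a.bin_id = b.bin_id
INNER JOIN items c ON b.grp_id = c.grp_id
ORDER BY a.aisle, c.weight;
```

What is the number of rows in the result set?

Step 1 — a LEFT JOIN b on bin_id → 6 row(s).
Then INNER JOIN `items c` on grp_id: keep only rows whose b.grp_id appears in c.
Result: 3 row(s).

3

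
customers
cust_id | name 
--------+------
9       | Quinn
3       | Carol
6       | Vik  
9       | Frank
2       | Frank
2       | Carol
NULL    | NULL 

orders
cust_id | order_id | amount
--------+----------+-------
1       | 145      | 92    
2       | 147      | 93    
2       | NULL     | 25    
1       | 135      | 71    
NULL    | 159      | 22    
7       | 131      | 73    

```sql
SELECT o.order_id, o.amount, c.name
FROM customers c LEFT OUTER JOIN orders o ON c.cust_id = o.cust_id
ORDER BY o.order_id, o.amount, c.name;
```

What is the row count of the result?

9

LEFT JOIN keeps every row from `customers`; unmatched rows get NULL for `orders`'s columns.
Matching on c.cust_id = o.cust_id. A NULL in a compared column never satisfies the condition.
Matched pairs: 4; unmatched c rows kept: 5.
Total: 4 matched + 5 padded = 9 rows.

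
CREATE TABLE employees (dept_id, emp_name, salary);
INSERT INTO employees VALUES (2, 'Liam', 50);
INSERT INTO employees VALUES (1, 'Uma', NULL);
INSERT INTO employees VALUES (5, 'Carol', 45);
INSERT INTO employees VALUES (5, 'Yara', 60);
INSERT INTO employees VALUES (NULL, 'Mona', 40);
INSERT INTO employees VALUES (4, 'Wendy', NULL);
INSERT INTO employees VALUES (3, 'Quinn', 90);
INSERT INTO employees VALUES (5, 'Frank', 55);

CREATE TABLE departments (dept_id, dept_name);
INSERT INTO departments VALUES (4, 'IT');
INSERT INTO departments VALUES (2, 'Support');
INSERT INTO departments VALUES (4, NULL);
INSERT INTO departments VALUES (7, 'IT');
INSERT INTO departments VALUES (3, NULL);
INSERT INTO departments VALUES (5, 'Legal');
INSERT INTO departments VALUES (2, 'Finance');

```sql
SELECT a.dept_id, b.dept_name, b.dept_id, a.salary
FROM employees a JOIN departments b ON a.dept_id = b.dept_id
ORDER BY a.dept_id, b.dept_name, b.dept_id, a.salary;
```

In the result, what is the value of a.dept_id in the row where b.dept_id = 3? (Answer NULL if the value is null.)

INNER JOIN keeps only pairs where the ON condition holds.
Matching on a.dept_id = b.dept_id. A NULL in a compared column never satisfies the condition.
- a[0] dept_id=2 → 2 match(es) in b → 2 row(s).
- a[1] dept_id=1 → no match; dropped.
- a[2] dept_id=5 → 1 match(es) in b → 1 row(s).
- a[3] dept_id=5 → 1 match(es) in b → 1 row(s).
- a[4] dept_id=NULL → no match; dropped.
- a[5] dept_id=4 → 2 match(es) in b → 2 row(s).
- a[6] dept_id=3 → 1 match(es) in b → 1 row(s).
- a[7] dept_id=5 → 1 match(es) in b → 1 row(s).

3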